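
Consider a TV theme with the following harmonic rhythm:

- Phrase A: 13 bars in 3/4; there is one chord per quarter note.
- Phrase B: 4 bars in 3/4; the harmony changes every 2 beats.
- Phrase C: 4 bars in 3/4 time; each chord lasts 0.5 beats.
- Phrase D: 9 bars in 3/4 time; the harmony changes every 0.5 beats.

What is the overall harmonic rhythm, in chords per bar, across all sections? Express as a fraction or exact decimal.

4.1 chords per bar

A: 13 × 3 = 39 beats ÷ 1 = 39 chords.
B: 4 × 3 = 12 beats ÷ 2 = 6 chords.
C: 4 × 3 = 12 beats ÷ 0.5 = 24 chords.
D: 9 × 3 = 27 beats ÷ 0.5 = 54 chords.
Overall: 123 chords over 30 bars → 123/30 = 4.1 chords per bar.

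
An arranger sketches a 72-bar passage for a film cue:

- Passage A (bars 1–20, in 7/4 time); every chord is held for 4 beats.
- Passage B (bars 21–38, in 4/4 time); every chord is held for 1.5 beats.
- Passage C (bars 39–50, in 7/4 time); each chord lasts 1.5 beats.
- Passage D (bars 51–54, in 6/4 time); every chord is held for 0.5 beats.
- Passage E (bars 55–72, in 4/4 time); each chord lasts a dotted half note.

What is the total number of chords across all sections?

A has 140 beats and chords last 4 each, so 35 chords.
B has 72 beats and chords last 1.5 each, so 48 chords.
C has 84 beats and chords last 1.5 each, so 56 chords.
D has 24 beats and chords last 0.5 each, so 48 chords.
E has 72 beats and chords last 3 each, so 24 chords.
Total: 35 + 48 + 56 + 48 + 24 = 211.

211 chords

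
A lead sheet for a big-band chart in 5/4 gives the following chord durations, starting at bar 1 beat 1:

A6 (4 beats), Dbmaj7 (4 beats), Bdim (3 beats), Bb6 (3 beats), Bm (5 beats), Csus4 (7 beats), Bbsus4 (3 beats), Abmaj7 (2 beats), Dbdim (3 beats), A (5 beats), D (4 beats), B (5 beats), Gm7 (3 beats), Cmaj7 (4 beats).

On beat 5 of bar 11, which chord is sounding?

Beat 5 of bar 11 is beat (11−1)×5 + 5 = 55 overall.
Running totals: A6 ends at 4, Dbmaj7 ends at 8, Bdim ends at 11, Bb6 ends at 14, Bm ends at 19, Csus4 ends at 26, Bbsus4 ends at 29, Abmaj7 ends at 31, Dbdim ends at 34, A ends at 39, D ends at 43, B ends at 48, Gm7 ends at 51, Cmaj7 ends at 55.
Beat 55 falls within Cmaj7.

Cmaj7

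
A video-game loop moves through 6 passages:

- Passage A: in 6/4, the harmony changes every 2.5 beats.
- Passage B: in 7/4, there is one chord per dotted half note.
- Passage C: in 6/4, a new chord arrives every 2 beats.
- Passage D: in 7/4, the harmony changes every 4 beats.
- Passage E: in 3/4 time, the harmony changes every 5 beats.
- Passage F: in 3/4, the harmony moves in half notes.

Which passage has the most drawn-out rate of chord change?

A: each chord is 2.5 beats in 6/4, so 2.4 per bar.
B: each chord is 3 beats in 7/4, so 7/3 per bar.
C: each chord is 2 beats in 6/4, so 3 per bar.
D: each chord is 4 beats in 7/4, so 1.75 per bar.
E: each chord is 5 beats in 3/4, so 0.6 per bar.
F: each chord is 2 beats in 3/4, so 1.5 per bar.
Slowest is E at 0.6 chords/bar.

Passage E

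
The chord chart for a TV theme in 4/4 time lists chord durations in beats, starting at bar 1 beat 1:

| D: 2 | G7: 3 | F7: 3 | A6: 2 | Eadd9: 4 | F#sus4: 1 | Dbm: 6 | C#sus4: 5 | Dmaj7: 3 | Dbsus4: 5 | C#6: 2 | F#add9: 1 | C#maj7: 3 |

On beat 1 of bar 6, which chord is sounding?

Dbm

Beat 1 of bar 6 is beat (6−1)×4 + 1 = 21 overall.
Running totals: D ends at 2, G7 ends at 5, F7 ends at 8, A6 ends at 10, Eadd9 ends at 14, F#sus4 ends at 15, Dbm ends at 21.
Beat 21 falls within Dbm.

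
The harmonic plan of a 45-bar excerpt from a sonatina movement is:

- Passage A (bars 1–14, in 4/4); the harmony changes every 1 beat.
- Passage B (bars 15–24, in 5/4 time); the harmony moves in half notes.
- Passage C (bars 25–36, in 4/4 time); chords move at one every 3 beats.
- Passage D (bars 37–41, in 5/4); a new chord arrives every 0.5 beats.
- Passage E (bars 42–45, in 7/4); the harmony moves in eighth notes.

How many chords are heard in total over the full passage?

203 chords

A: 14 bars × 4 beats = 56 beats; 1 beat/chord → 56 chords.
B: 10 bars × 5 beats = 50 beats; 2 beats/chord → 25 chords.
C: 12 bars × 4 beats = 48 beats; 3 beats/chord → 16 chords.
D: 5 bars × 5 beats = 25 beats; 0.5 beats/chord → 50 chords.
E: 4 bars × 7 beats = 28 beats; 0.5 beats/chord → 56 chords.
Total: 56 + 25 + 16 + 50 + 56 = 203.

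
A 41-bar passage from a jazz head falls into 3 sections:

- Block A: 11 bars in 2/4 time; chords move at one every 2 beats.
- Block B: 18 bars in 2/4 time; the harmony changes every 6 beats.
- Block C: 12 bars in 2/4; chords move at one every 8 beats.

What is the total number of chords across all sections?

20 chords

A has 22 beats and chords last 2 each, so 11 chords.
B has 36 beats and chords last 6 each, so 6 chords.
C has 24 beats and chords last 8 each, so 3 chords.
Total: 11 + 6 + 3 = 20.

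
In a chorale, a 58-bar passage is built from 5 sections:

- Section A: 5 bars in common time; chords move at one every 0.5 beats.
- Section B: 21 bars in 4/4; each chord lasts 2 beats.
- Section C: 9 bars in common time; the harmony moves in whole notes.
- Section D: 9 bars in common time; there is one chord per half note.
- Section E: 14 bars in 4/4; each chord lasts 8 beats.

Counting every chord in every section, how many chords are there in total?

116 chords

A has 20 beats and chords last 0.5 each, so 40 chords.
B has 84 beats and chords last 2 each, so 42 chords.
C has 36 beats and chords last 4 each, so 9 chords.
D has 36 beats and chords last 2 each, so 18 chords.
E has 56 beats and chords last 8 each, so 7 chords.
Total: 40 + 42 + 9 + 18 + 7 = 116.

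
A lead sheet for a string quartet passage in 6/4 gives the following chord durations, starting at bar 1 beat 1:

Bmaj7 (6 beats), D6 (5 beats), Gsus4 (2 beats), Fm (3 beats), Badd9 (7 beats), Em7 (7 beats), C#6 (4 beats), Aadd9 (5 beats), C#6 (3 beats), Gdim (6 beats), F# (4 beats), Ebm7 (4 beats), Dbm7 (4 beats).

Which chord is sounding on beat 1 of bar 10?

Ebm7

Beat 1 of bar 10 is beat (10−1)×6 + 1 = 55 overall.
Running totals: Bmaj7 ends at 6, D6 ends at 11, Gsus4 ends at 13, Fm ends at 16, Badd9 ends at 23, Em7 ends at 30, C#6 ends at 34, Aadd9 ends at 39, C#6 ends at 42, Gdim ends at 48, F# ends at 52, Ebm7 ends at 56.
Beat 55 falls within Ebm7.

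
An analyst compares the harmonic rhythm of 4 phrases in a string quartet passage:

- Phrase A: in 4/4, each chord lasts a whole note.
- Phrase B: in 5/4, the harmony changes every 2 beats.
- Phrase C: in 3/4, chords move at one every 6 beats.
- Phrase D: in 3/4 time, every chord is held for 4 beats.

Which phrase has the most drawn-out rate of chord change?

A: 4 beats/bar ÷ 4 beats/chord = 1 chord/bar.
B: 5 beats/bar ÷ 2 beats/chord = 2.5 chords/bar.
C: 3 beats/bar ÷ 6 beats/chord = 0.5 chords/bar.
D: 3 beats/bar ÷ 4 beats/chord = 0.75 chords/bar.
Slowest is C at 0.5 chords/bar.

Phrase C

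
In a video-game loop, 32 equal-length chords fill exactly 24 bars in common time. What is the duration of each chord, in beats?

24 bars × 4 beats/bar = 96 beats total.
96 beats ÷ 32 chords = 3 beats per chord.
(That is a dotted half note.)

3 beats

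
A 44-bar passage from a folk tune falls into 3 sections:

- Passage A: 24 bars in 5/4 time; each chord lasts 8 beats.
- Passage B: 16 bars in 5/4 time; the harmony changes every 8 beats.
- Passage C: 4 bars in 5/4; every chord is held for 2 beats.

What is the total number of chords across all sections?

A has 120 beats and chords last 8 each, so 15 chords.
B has 80 beats and chords last 8 each, so 10 chords.
C has 20 beats and chords last 2 each, so 10 chords.
Total: 15 + 10 + 10 = 35.

35 chords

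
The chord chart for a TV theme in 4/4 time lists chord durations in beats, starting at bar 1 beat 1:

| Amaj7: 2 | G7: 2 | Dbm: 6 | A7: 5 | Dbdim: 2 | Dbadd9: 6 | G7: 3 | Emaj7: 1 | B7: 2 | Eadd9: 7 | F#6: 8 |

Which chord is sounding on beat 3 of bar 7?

Beat 3 of bar 7 is beat (7−1)×4 + 3 = 27 overall.
Running totals: Amaj7 ends at 2, G7 ends at 4, Dbm ends at 10, A7 ends at 15, Dbdim ends at 17, Dbadd9 ends at 23, G7 ends at 26, Emaj7 ends at 27.
Beat 27 falls within Emaj7.

Emaj7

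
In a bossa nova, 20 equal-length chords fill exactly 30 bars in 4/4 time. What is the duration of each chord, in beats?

6 beats

30 bars × 4 beats/bar = 120 beats total.
120 beats ÷ 20 chords = 6 beats per chord.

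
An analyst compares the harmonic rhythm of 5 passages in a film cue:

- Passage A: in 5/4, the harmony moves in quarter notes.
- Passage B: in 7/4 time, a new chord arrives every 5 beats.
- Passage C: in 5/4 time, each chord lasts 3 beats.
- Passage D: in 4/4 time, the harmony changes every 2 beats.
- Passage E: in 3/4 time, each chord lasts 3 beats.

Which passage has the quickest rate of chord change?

Passage A

A: 5 beats/bar ÷ 1 beat/chord = 5 chords/bar.
B: 7 beats/bar ÷ 5 beats/chord = 1.4 chords/bar.
C: 5 beats/bar ÷ 3 beats/chord = 5/3 chords/bar.
D: 4 beats/bar ÷ 2 beats/chord = 2 chords/bar.
E: 3 beats/bar ÷ 3 beats/chord = 1 chord/bar.
Fastest is A at 5 chords/bar.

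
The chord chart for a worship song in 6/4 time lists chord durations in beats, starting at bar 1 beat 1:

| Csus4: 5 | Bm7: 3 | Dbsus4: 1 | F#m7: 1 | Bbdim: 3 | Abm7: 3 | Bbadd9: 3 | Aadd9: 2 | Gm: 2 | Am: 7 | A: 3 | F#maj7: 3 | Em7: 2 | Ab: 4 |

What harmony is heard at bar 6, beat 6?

F#maj7

Beat 6 of bar 6 is beat (6−1)×6 + 6 = 36 overall.
Running totals: Csus4 ends at 5, Bm7 ends at 8, Dbsus4 ends at 9, F#m7 ends at 10, Bbdim ends at 13, Abm7 ends at 16, Bbadd9 ends at 19, Aadd9 ends at 21, Gm ends at 23, Am ends at 30, A ends at 33, F#maj7 ends at 36.
Beat 36 falls within F#maj7.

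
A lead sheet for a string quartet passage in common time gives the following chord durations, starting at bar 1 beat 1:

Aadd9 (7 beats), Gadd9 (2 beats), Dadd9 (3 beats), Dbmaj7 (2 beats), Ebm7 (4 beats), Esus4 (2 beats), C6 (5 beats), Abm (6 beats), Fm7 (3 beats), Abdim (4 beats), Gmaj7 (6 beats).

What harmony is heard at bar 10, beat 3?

Gmaj7

Beat 3 of bar 10 is beat (10−1)×4 + 3 = 39 overall.
Running totals: Aadd9 ends at 7, Gadd9 ends at 9, Dadd9 ends at 12, Dbmaj7 ends at 14, Ebm7 ends at 18, Esus4 ends at 20, C6 ends at 25, Abm ends at 31, Fm7 ends at 34, Abdim ends at 38, Gmaj7 ends at 44.
Beat 39 falls within Gmaj7.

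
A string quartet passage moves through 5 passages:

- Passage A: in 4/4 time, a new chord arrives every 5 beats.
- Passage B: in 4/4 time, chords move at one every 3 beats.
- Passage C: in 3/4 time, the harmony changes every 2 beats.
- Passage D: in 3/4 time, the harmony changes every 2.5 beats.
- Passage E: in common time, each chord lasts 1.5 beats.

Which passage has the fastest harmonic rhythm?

Passage E

A: 4 beats/bar ÷ 5 beats/chord = 0.8 chords/bar.
B: 4 beats/bar ÷ 3 beats/chord = 4/3 chords/bar.
C: 3 beats/bar ÷ 2 beats/chord = 1.5 chords/bar.
D: 3 beats/bar ÷ 2.5 beats/chord = 1.2 chords/bar.
E: 4 beats/bar ÷ 1.5 beats/chord = 8/3 chords/bar.
Fastest is E at 8/3 chords/bar.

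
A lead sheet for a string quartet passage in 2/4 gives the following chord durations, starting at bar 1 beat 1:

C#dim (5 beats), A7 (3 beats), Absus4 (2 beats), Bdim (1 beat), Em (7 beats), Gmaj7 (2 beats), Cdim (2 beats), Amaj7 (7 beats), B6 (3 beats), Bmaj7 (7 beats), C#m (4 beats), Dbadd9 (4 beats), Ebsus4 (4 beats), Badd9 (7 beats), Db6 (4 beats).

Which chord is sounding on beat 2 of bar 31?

Beat 2 of bar 31 is beat (31−1)×2 + 2 = 62 overall.
Running totals: C#dim ends at 5, A7 ends at 8, Absus4 ends at 10, Bdim ends at 11, Em ends at 18, Gmaj7 ends at 20, Cdim ends at 22, Amaj7 ends at 29, B6 ends at 32, Bmaj7 ends at 39, C#m ends at 43, Dbadd9 ends at 47, Ebsus4 ends at 51, Badd9 ends at 58, Db6 ends at 62.
Beat 62 falls within Db6.

Db6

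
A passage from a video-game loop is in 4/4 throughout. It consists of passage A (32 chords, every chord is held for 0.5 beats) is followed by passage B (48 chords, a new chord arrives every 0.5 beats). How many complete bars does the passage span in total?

A: 32 × 0.5 = 16 beats = 4 bars.
B: 48 × 0.5 = 24 beats = 6 bars.
Total: 4 + 6 = 10 bars.

10 bars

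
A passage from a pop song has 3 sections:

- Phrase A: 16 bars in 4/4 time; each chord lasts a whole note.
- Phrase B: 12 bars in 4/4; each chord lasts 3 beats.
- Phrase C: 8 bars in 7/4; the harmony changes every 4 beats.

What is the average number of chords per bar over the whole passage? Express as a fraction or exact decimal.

A: 16 bars of 4 beats is 64 beats; at 4 beats each that's 16 chords.
B: 12 bars of 4 beats is 48 beats; at 3 beats each that's 16 chords.
C: 8 bars of 7 beats is 56 beats; at 4 beats each that's 14 chords.
Overall: 46 chords over 36 bars → 46/36 = 23/18 chords per bar.

23/18 chords per bar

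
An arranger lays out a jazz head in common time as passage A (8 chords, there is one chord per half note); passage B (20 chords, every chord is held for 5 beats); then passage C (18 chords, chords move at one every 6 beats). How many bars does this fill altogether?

A: 8 × 2 = 16 beats = 4 bars.
B: 20 × 5 = 100 beats = 25 bars.
C: 18 × 6 = 108 beats = 27 bars.
Total: 4 + 25 + 27 = 56 bars.

56 bars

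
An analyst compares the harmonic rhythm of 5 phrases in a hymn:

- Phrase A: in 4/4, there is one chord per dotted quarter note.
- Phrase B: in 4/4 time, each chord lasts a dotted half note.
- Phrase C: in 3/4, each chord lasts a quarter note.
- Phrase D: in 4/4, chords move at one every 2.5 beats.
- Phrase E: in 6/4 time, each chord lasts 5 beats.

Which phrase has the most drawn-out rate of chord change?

Phrase E

A: 4/1.5 = 8/3 chords/bar.
B: 4/3 = 4/3 chords/bar.
C: 3/1 = 3 chords/bar.
D: 4/2.5 = 1.6 chords/bar.
E: 6/5 = 1.2 chords/bar.
Slowest is E at 1.2 chords/bar.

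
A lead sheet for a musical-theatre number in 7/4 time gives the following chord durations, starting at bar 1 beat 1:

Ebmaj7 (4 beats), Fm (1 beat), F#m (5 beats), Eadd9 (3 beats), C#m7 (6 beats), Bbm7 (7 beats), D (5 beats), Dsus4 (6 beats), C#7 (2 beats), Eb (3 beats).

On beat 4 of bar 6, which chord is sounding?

C#7

Beat 4 of bar 6 is beat (6−1)×7 + 4 = 39 overall.
Running totals: Ebmaj7 ends at 4, Fm ends at 5, F#m ends at 10, Eadd9 ends at 13, C#m7 ends at 19, Bbm7 ends at 26, D ends at 31, Dsus4 ends at 37, C#7 ends at 39.
Beat 39 falls within C#7.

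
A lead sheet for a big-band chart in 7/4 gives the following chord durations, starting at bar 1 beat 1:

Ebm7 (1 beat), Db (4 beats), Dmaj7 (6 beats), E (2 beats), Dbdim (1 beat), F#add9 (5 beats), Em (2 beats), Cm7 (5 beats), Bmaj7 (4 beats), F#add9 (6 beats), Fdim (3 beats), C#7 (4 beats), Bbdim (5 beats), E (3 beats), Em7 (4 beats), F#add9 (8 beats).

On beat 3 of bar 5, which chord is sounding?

Beat 3 of bar 5 is beat (5−1)×7 + 3 = 31 overall.
Running totals: Ebm7 ends at 1, Db ends at 5, Dmaj7 ends at 11, E ends at 13, Dbdim ends at 14, F#add9 ends at 19, Em ends at 21, Cm7 ends at 26, Bmaj7 ends at 30, F#add9 ends at 36.
Beat 31 falls within F#add9.

F#add9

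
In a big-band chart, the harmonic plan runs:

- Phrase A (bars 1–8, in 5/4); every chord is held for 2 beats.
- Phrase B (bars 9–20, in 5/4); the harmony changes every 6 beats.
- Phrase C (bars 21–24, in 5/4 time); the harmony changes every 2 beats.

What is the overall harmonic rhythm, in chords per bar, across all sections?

A: 8 bars of 5 beats is 40 beats; at 2 beats each that's 20 chords.
B: 12 bars of 5 beats is 60 beats; at 6 beats each that's 10 chords.
C: 4 bars of 5 beats is 20 beats; at 2 beats each that's 10 chords.
Overall: 40 chords over 24 bars → 40/24 = 5/3 chords per bar.

5/3 chords per bar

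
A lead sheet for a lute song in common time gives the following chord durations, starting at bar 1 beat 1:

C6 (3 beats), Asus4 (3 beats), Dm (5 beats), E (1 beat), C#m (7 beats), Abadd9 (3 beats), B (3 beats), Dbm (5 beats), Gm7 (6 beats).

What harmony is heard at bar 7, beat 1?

B

Beat 1 of bar 7 is beat (7−1)×4 + 1 = 25 overall.
Running totals: C6 ends at 3, Asus4 ends at 6, Dm ends at 11, E ends at 12, C#m ends at 19, Abadd9 ends at 22, B ends at 25.
Beat 25 falls within B.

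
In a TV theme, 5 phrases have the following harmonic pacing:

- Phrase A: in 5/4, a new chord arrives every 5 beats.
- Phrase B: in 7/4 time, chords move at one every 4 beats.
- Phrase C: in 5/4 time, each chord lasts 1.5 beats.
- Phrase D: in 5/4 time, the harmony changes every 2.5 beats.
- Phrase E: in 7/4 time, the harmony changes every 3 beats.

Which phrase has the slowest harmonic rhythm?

Phrase A

A: each chord is 5 beats in 5/4, so 1 per bar.
B: each chord is 4 beats in 7/4, so 1.75 per bar.
C: each chord is 1.5 beats in 5/4, so 10/3 per bar.
D: each chord is 2.5 beats in 5/4, so 2 per bar.
E: each chord is 3 beats in 7/4, so 7/3 per bar.
Slowest is A at 1 chords/bar.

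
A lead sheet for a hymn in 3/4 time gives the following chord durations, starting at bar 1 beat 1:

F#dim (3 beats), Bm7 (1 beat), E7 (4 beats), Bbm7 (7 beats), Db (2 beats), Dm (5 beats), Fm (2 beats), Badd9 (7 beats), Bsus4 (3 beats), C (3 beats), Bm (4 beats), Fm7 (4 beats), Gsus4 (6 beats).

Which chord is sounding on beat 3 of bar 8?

Fm

Beat 3 of bar 8 is beat (8−1)×3 + 3 = 24 overall.
Running totals: F#dim ends at 3, Bm7 ends at 4, E7 ends at 8, Bbm7 ends at 15, Db ends at 17, Dm ends at 22, Fm ends at 24.
Beat 24 falls within Fm.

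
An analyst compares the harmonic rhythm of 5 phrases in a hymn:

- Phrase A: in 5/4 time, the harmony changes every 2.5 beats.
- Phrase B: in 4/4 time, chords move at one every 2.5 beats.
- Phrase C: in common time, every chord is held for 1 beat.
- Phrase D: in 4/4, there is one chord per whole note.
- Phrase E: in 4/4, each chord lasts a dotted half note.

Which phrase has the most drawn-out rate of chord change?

Phrase D

A: each chord is 2.5 beats in 5/4, so 2 per bar.
B: each chord is 2.5 beats in 4/4, so 1.6 per bar.
C: each chord is 1 beat in 4/4, so 4 per bar.
D: each chord is 4 beats in 4/4, so 1 per bar.
E: each chord is 3 beats in 4/4, so 4/3 per bar.
Slowest is D at 1 chords/bar.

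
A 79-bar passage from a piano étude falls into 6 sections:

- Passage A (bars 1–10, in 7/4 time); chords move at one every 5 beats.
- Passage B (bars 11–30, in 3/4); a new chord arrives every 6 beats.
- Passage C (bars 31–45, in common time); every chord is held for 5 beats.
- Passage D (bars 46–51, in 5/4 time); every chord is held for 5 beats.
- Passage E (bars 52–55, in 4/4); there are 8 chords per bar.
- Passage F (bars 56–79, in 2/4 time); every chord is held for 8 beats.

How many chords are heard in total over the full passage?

A: 10·7 = 70 beats, 70/5 = 14 chords.
B: 20·3 = 60 beats, 60/6 = 10 chords.
C: 15·4 = 60 beats, 60/5 = 12 chords.
D: 6·5 = 30 beats, 30/5 = 6 chords.
E: 4·4 = 16 beats, 16/0.5 = 32 chords.
F: 24·2 = 48 beats, 48/8 = 6 chords.
Total: 14 + 10 + 12 + 6 + 32 + 6 = 80.

80 chords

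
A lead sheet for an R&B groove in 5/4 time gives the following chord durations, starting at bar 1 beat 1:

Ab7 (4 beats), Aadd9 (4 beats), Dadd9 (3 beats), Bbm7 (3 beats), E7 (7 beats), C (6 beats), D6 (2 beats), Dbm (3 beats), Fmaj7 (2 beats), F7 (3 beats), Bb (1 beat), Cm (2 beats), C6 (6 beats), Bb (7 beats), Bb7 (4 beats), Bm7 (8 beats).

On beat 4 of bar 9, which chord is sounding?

Beat 4 of bar 9 is beat (9−1)×5 + 4 = 44 overall.
Running totals: Ab7 ends at 4, Aadd9 ends at 8, Dadd9 ends at 11, Bbm7 ends at 14, E7 ends at 21, C ends at 27, D6 ends at 29, Dbm ends at 32, Fmaj7 ends at 34, F7 ends at 37, Bb ends at 38, Cm ends at 40, C6 ends at 46.
Beat 44 falls within C6.

C6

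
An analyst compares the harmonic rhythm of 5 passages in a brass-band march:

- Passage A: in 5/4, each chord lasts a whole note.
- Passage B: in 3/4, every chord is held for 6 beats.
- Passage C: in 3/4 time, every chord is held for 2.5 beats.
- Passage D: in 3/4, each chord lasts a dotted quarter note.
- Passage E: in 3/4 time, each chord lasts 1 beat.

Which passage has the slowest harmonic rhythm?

A: each chord is 4 beats in 5/4, so 1.25 per bar.
B: each chord is 6 beats in 3/4, so 0.5 per bar.
C: each chord is 2.5 beats in 3/4, so 1.2 per bar.
D: each chord is 1.5 beats in 3/4, so 2 per bar.
E: each chord is 1 beat in 3/4, so 3 per bar.
Slowest is B at 0.5 chords/bar.

Passage B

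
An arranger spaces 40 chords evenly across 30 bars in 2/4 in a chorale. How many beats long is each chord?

30 bars × 2 beats/bar = 60 beats total.
60 beats ÷ 40 chords = 1.5 beats per chord.
(That is a dotted quarter note.)

1.5 beats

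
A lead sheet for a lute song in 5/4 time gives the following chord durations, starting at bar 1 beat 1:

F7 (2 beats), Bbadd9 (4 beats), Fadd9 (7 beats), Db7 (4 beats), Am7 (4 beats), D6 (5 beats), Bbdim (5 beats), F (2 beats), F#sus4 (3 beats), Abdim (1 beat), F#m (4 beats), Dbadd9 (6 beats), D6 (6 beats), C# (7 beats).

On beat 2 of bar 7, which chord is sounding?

Beat 2 of bar 7 is beat (7−1)×5 + 2 = 32 overall.
Running totals: F7 ends at 2, Bbadd9 ends at 6, Fadd9 ends at 13, Db7 ends at 17, Am7 ends at 21, D6 ends at 26, Bbdim ends at 31, F ends at 33.
Beat 32 falls within F.

F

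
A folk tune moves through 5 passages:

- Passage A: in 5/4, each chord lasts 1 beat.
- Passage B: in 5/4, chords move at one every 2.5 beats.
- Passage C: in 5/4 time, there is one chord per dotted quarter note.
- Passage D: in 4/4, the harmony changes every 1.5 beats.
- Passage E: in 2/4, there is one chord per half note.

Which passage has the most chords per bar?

A: 5 beats/bar ÷ 1 beat/chord = 5 chords/bar.
B: 5 beats/bar ÷ 2.5 beats/chord = 2 chords/bar.
C: 5 beats/bar ÷ 1.5 beats/chord = 10/3 chords/bar.
D: 4 beats/bar ÷ 1.5 beats/chord = 8/3 chords/bar.
E: 2 beats/bar ÷ 2 beats/chord = 1 chord/bar.
Fastest is A at 5 chords/bar.

Passage A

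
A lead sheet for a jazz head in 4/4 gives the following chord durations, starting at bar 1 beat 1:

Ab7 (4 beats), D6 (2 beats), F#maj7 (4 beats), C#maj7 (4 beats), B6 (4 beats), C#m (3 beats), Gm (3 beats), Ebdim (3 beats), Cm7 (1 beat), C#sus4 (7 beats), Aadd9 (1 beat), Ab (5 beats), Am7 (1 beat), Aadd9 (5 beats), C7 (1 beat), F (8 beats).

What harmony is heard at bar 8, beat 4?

C#sus4

Beat 4 of bar 8 is beat (8−1)×4 + 4 = 32 overall.
Running totals: Ab7 ends at 4, D6 ends at 6, F#maj7 ends at 10, C#maj7 ends at 14, B6 ends at 18, C#m ends at 21, Gm ends at 24, Ebdim ends at 27, Cm7 ends at 28, C#sus4 ends at 35.
Beat 32 falls within C#sus4.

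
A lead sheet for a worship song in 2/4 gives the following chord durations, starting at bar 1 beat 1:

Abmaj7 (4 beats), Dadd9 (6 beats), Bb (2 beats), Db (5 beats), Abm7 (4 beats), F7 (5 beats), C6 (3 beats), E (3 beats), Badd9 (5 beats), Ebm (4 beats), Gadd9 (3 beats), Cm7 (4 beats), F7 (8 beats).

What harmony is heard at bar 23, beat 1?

Cm7

Beat 1 of bar 23 is beat (23−1)×2 + 1 = 45 overall.
Running totals: Abmaj7 ends at 4, Dadd9 ends at 10, Bb ends at 12, Db ends at 17, Abm7 ends at 21, F7 ends at 26, C6 ends at 29, E ends at 32, Badd9 ends at 37, Ebm ends at 41, Gadd9 ends at 44, Cm7 ends at 48.
Beat 45 falls within Cm7.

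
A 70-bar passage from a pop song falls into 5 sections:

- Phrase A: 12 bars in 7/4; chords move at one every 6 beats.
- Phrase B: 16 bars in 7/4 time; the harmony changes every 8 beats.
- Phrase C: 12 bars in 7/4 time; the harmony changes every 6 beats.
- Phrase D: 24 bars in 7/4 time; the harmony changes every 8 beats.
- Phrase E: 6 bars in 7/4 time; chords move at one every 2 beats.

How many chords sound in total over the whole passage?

A: 12 bars × 7 beats = 84 beats; 6 beats/chord → 14 chords.
B: 16 bars × 7 beats = 112 beats; 8 beats/chord → 14 chords.
C: 12 bars × 7 beats = 84 beats; 6 beats/chord → 14 chords.
D: 24 bars × 7 beats = 168 beats; 8 beats/chord → 21 chords.
E: 6 bars × 7 beats = 42 beats; 2 beats/chord → 21 chords.
Total: 14 + 14 + 14 + 21 + 21 = 84.

84 chords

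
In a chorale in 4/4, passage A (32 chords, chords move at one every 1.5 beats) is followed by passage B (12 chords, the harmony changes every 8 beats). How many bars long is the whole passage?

A: 32 × 1.5 = 48 beats = 12 bars.
B: 12 × 8 = 96 beats = 24 bars.
Total: 12 + 24 = 36 bars.

36 bars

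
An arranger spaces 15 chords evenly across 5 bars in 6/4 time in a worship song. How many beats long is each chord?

5 bars × 6 beats/bar = 30 beats total.
30 beats ÷ 15 chords = 2 beats per chord.
(That is a half note.)

2 beats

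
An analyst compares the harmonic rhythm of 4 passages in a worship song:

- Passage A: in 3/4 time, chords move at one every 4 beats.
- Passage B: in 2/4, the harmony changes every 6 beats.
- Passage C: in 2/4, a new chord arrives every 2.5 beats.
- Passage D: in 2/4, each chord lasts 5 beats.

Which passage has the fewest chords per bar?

A: each chord is 4 beats in 3/4, so 0.75 per bar.
B: each chord is 6 beats in 2/4, so 1/3 per bar.
C: each chord is 2.5 beats in 2/4, so 0.8 per bar.
D: each chord is 5 beats in 2/4, so 0.4 per bar.
Slowest is B at 1/3 chords/bar.

Passage B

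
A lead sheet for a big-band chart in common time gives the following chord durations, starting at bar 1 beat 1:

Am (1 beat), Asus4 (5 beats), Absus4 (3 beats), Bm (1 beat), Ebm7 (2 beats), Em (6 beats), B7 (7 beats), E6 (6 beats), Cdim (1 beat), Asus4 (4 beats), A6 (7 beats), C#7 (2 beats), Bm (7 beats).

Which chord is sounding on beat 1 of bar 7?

Beat 1 of bar 7 is beat (7−1)×4 + 1 = 25 overall.
Running totals: Am ends at 1, Asus4 ends at 6, Absus4 ends at 9, Bm ends at 10, Ebm7 ends at 12, Em ends at 18, B7 ends at 25.
Beat 25 falls within B7.

B7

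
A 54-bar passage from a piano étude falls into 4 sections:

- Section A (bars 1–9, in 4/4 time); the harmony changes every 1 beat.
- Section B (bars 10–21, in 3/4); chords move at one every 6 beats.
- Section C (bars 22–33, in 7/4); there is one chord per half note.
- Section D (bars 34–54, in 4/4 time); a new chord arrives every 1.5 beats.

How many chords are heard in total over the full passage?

140 chords

A: 9 bars × 4 beats = 36 beats; 1 beat/chord → 36 chords.
B: 12 bars × 3 beats = 36 beats; 6 beats/chord → 6 chords.
C: 12 bars × 7 beats = 84 beats; 2 beats/chord → 42 chords.
D: 21 bars × 4 beats = 84 beats; 1.5 beats/chord → 56 chords.
Total: 36 + 6 + 42 + 56 = 140.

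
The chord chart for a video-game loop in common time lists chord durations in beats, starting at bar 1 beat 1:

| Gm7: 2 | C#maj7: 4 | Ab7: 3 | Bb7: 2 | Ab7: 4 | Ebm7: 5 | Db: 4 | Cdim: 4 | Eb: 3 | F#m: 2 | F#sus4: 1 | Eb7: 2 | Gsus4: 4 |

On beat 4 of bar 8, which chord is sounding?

Beat 4 of bar 8 is beat (8−1)×4 + 4 = 32 overall.
Running totals: Gm7 ends at 2, C#maj7 ends at 6, Ab7 ends at 9, Bb7 ends at 11, Ab7 ends at 15, Ebm7 ends at 20, Db ends at 24, Cdim ends at 28, Eb ends at 31, F#m ends at 33.
Beat 32 falls within F#m.

F#m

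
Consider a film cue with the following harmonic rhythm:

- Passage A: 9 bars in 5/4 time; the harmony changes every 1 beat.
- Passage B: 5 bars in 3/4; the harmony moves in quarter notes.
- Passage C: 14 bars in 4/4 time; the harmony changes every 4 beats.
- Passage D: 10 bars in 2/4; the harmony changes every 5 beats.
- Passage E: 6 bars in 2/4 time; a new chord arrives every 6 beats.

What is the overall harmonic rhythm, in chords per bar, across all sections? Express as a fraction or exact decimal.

20/11 chords per bar

A: 9 bars of 5 beats is 45 beats; at 1 beat each that's 45 chords.
B: 5 bars of 3 beats is 15 beats; at 1 beat each that's 15 chords.
C: 14 bars of 4 beats is 56 beats; at 4 beats each that's 14 chords.
D: 10 bars of 2 beats is 20 beats; at 5 beats each that's 4 chords.
E: 6 bars of 2 beats is 12 beats; at 6 beats each that's 2 chords.
Overall: 80 chords over 44 bars → 80/44 = 20/11 chords per bar.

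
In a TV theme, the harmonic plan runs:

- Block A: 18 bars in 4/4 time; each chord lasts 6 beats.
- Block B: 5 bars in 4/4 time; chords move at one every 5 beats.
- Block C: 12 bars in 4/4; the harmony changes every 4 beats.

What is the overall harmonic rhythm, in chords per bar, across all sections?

A: 18 bars of 4 beats is 72 beats; at 6 beats each that's 12 chords.
B: 5 bars of 4 beats is 20 beats; at 5 beats each that's 4 chords.
C: 12 bars of 4 beats is 48 beats; at 4 beats each that's 12 chords.
Overall: 28 chords over 35 bars → 28/35 = 0.8 chords per bar.

0.8 chords per bar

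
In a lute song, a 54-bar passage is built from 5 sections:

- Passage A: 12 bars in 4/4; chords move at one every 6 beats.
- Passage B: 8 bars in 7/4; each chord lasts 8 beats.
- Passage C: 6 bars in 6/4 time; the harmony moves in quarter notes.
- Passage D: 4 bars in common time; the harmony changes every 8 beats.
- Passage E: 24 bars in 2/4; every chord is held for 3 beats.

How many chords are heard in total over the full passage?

A: 12·4 = 48 beats, 48/6 = 8 chords.
B: 8·7 = 56 beats, 56/8 = 7 chords.
C: 6·6 = 36 beats, 36/1 = 36 chords.
D: 4·4 = 16 beats, 16/8 = 2 chords.
E: 24·2 = 48 beats, 48/3 = 16 chords.
Total: 8 + 7 + 36 + 2 + 16 = 69.

69 chords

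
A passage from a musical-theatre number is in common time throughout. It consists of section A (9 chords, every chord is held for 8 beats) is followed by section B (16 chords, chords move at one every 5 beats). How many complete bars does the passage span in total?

A: 9 × 8 = 72 beats = 18 bars.
B: 16 × 5 = 80 beats = 20 bars.
Total: 18 + 20 = 38 bars.

38 bars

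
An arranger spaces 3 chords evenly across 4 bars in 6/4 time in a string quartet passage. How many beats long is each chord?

4 bars × 6 beats/bar = 24 beats total.
24 beats ÷ 3 chords = 8 beats per chord.

8 beats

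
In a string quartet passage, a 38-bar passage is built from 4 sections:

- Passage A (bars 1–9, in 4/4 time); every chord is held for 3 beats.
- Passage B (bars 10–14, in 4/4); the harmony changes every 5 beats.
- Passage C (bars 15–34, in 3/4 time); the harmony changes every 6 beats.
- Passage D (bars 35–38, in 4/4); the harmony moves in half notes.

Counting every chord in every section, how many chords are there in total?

A: 9·4 = 36 beats, 36/3 = 12 chords.
B: 5·4 = 20 beats, 20/5 = 4 chords.
C: 20·3 = 60 beats, 60/6 = 10 chords.
D: 4·4 = 16 beats, 16/2 = 8 chords.
Total: 12 + 4 + 10 + 8 = 34.

34 chords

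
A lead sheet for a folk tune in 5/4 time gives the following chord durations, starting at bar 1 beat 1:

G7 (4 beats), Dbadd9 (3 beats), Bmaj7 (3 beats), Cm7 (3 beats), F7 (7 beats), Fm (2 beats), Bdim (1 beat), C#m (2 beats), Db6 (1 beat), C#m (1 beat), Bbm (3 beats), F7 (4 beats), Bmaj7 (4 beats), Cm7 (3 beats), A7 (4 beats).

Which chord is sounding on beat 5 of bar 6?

Beat 5 of bar 6 is beat (6−1)×5 + 5 = 30 overall.
Running totals: G7 ends at 4, Dbadd9 ends at 7, Bmaj7 ends at 10, Cm7 ends at 13, F7 ends at 20, Fm ends at 22, Bdim ends at 23, C#m ends at 25, Db6 ends at 26, C#m ends at 27, Bbm ends at 30.
Beat 30 falls within Bbm.

Bbm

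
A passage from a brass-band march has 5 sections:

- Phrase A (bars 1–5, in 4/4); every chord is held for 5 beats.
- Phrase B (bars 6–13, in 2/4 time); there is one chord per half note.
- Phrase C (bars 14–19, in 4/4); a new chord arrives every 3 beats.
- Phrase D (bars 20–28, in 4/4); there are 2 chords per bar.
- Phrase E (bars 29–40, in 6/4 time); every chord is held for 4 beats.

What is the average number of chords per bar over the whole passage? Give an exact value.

1.4 chords per bar

A: 5 × 4 = 20 beats ÷ 5 = 4 chords.
B: 8 × 2 = 16 beats ÷ 2 = 8 chords.
C: 6 × 4 = 24 beats ÷ 3 = 8 chords.
D: 9 × 4 = 36 beats ÷ 2 = 18 chords.
E: 12 × 6 = 72 beats ÷ 4 = 18 chords.
Overall: 56 chords over 40 bars → 56/40 = 1.4 chords per bar.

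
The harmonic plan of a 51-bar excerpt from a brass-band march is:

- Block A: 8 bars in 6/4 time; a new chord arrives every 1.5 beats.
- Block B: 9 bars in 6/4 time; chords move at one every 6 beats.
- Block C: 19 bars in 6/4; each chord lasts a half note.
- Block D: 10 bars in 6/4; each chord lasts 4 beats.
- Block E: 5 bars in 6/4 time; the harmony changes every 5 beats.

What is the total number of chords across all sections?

A: 8 bars × 6 beats = 48 beats; 1.5 beats/chord → 32 chords.
B: 9 bars × 6 beats = 54 beats; 6 beats/chord → 9 chords.
C: 19 bars × 6 beats = 114 beats; 2 beats/chord → 57 chords.
D: 10 bars × 6 beats = 60 beats; 4 beats/chord → 15 chords.
E: 5 bars × 6 beats = 30 beats; 5 beats/chord → 6 chords.
Total: 32 + 9 + 57 + 15 + 6 = 119.

119 chords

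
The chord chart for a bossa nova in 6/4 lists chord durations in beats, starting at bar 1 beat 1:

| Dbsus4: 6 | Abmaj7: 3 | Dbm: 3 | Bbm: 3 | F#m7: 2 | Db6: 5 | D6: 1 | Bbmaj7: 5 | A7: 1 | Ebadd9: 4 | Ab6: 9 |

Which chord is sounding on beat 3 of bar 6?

Beat 3 of bar 6 is beat (6−1)×6 + 3 = 33 overall.
Running totals: Dbsus4 ends at 6, Abmaj7 ends at 9, Dbm ends at 12, Bbm ends at 15, F#m7 ends at 17, Db6 ends at 22, D6 ends at 23, Bbmaj7 ends at 28, A7 ends at 29, Ebadd9 ends at 33.
Beat 33 falls within Ebadd9.

Ebadd9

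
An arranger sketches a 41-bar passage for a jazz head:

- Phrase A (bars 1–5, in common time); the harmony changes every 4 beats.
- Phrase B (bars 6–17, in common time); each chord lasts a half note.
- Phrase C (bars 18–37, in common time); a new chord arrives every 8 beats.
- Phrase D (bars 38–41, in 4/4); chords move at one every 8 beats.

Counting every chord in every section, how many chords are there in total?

A: 5·4 = 20 beats, 20/4 = 5 chords.
B: 12·4 = 48 beats, 48/2 = 24 chords.
C: 20·4 = 80 beats, 80/8 = 10 chords.
D: 4·4 = 16 beats, 16/8 = 2 chords.
Total: 5 + 24 + 10 + 2 = 41.

41 chords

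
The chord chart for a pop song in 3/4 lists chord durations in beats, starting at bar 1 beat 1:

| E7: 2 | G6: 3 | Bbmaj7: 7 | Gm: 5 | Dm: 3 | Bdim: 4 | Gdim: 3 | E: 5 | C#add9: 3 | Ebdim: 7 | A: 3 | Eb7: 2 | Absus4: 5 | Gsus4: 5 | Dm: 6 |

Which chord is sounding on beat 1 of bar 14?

Beat 1 of bar 14 is beat (14−1)×3 + 1 = 40 overall.
Running totals: E7 ends at 2, G6 ends at 5, Bbmaj7 ends at 12, Gm ends at 17, Dm ends at 20, Bdim ends at 24, Gdim ends at 27, E ends at 32, C#add9 ends at 35, Ebdim ends at 42.
Beat 40 falls within Ebdim.

Ebdim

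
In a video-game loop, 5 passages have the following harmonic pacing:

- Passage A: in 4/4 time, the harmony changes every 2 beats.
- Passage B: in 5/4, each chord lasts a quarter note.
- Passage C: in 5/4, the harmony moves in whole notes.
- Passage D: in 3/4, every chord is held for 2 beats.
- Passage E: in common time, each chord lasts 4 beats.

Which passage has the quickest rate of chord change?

A: each chord is 2 beats in 4/4, so 2 per bar.
B: each chord is 1 beat in 5/4, so 5 per bar.
C: each chord is 4 beats in 5/4, so 1.25 per bar.
D: each chord is 2 beats in 3/4, so 1.5 per bar.
E: each chord is 4 beats in 4/4, so 1 per bar.
Fastest is B at 5 chords/bar.

Passage B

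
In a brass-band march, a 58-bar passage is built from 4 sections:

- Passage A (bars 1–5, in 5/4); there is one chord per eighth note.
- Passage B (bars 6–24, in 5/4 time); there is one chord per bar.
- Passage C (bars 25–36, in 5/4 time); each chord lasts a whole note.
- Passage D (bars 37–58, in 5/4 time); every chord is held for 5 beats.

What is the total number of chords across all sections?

A has 25 beats and chords last 0.5 each, so 50 chords.
B has 95 beats and chords last 5 each, so 19 chords.
C has 60 beats and chords last 4 each, so 15 chords.
D has 110 beats and chords last 5 each, so 22 chords.
Total: 50 + 19 + 15 + 22 = 106.

106 chords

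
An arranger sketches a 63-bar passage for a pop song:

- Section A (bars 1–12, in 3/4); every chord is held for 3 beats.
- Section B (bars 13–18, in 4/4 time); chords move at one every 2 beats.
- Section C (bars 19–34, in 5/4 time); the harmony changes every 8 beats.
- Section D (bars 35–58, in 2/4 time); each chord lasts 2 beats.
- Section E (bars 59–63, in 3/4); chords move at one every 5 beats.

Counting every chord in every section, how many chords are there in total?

61 chords

A: 12 bars × 3 beats = 36 beats; 3 beats/chord → 12 chords.
B: 6 bars × 4 beats = 24 beats; 2 beats/chord → 12 chords.
C: 16 bars × 5 beats = 80 beats; 8 beats/chord → 10 chords.
D: 24 bars × 2 beats = 48 beats; 2 beats/chord → 24 chords.
E: 5 bars × 3 beats = 15 beats; 5 beats/chord → 3 chords.
Total: 12 + 12 + 10 + 24 + 3 = 61.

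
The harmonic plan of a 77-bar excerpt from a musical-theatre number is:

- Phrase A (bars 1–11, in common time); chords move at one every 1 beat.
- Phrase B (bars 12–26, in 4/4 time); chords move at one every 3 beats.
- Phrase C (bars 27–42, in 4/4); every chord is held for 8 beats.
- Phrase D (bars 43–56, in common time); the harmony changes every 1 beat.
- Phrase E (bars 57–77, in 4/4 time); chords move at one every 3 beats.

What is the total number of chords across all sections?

156 chords

A has 44 beats and chords last 1 each, so 44 chords.
B has 60 beats and chords last 3 each, so 20 chords.
C has 64 beats and chords last 8 each, so 8 chords.
D has 56 beats and chords last 1 each, so 56 chords.
E has 84 beats and chords last 3 each, so 28 chords.
Total: 44 + 20 + 8 + 56 + 28 = 156.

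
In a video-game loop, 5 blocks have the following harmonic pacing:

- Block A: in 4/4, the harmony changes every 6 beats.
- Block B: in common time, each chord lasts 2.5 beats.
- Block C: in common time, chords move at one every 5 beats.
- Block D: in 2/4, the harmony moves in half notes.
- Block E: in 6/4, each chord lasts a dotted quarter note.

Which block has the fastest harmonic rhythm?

A: 4/6 = 2/3 chords/bar.
B: 4/2.5 = 1.6 chords/bar.
C: 4/5 = 0.8 chords/bar.
D: 2/2 = 1 chord/bar.
E: 6/1.5 = 4 chords/bar.
Fastest is E at 4 chords/bar.

Block E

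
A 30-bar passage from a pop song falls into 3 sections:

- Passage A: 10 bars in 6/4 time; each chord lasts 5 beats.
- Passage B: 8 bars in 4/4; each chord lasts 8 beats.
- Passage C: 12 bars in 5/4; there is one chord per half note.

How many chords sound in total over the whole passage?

A: 10·6 = 60 beats, 60/5 = 12 chords.
B: 8·4 = 32 beats, 32/8 = 4 chords.
C: 12·5 = 60 beats, 60/2 = 30 chords.
Total: 12 + 4 + 30 = 46.

46 chords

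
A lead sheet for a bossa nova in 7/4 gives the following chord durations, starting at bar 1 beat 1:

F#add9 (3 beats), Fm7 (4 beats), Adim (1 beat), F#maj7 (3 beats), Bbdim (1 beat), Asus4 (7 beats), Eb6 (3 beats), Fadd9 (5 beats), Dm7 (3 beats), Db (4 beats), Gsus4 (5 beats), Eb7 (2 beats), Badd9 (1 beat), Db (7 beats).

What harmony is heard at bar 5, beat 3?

Beat 3 of bar 5 is beat (5−1)×7 + 3 = 31 overall.
Running totals: F#add9 ends at 3, Fm7 ends at 7, Adim ends at 8, F#maj7 ends at 11, Bbdim ends at 12, Asus4 ends at 19, Eb6 ends at 22, Fadd9 ends at 27, Dm7 ends at 30, Db ends at 34.
Beat 31 falls within Db.

Db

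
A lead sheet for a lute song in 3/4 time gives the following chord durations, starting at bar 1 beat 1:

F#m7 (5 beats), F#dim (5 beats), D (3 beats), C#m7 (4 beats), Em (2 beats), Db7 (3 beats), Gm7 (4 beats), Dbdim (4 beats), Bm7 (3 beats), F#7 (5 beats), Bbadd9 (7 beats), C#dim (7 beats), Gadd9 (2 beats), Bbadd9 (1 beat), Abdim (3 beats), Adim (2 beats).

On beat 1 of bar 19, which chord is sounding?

Beat 1 of bar 19 is beat (19−1)×3 + 1 = 55 overall.
Running totals: F#m7 ends at 5, F#dim ends at 10, D ends at 13, C#m7 ends at 17, Em ends at 19, Db7 ends at 22, Gm7 ends at 26, Dbdim ends at 30, Bm7 ends at 33, F#7 ends at 38, Bbadd9 ends at 45, C#dim ends at 52, Gadd9 ends at 54, Bbadd9 ends at 55.
Beat 55 falls within Bbadd9.

Bbadd9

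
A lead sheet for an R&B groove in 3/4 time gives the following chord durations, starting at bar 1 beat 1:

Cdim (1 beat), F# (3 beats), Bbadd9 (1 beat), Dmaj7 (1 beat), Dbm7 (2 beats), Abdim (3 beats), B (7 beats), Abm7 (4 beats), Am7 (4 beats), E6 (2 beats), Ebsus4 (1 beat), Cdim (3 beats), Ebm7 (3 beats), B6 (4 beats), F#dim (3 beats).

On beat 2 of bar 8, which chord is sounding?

Am7

Beat 2 of bar 8 is beat (8−1)×3 + 2 = 23 overall.
Running totals: Cdim ends at 1, F# ends at 4, Bbadd9 ends at 5, Dmaj7 ends at 6, Dbm7 ends at 8, Abdim ends at 11, B ends at 18, Abm7 ends at 22, Am7 ends at 26.
Beat 23 falls within Am7.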